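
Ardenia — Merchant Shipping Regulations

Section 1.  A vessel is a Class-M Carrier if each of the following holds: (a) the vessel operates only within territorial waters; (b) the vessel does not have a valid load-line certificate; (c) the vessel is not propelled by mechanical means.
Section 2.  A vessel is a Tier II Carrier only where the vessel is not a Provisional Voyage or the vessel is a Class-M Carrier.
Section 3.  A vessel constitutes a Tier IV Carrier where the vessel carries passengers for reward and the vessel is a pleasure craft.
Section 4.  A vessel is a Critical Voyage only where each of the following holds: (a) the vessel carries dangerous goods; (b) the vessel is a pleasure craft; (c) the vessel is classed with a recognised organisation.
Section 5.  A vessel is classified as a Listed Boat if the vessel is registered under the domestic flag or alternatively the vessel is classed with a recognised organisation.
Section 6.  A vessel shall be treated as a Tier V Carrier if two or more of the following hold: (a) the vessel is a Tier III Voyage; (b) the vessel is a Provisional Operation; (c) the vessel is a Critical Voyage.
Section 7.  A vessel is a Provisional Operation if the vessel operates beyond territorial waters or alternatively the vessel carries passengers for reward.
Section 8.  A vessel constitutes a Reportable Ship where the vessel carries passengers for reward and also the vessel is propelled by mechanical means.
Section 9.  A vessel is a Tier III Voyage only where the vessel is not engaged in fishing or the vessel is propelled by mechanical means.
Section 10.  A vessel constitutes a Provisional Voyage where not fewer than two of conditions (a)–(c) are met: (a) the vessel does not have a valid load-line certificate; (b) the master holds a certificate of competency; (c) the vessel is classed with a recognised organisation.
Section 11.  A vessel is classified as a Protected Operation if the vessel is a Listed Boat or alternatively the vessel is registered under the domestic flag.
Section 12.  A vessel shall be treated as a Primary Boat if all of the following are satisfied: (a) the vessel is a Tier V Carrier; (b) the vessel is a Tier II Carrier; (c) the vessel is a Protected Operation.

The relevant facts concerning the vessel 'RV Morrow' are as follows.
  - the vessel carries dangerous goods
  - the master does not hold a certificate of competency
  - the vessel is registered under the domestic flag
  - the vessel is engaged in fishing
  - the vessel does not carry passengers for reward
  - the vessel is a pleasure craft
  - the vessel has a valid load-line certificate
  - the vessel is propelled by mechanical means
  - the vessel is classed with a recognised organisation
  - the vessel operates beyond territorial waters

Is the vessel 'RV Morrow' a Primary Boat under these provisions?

Yes

section 9 — Tier III Voyage: [the vessel is not engaged in fishing? no] OR [the vessel is propelled by mechanical means? yes] → satisfied.
section 7 — Provisional Operation: [the vessel operates beyond territorial waters? yes] OR [the vessel carries passengers for reward? no] → satisfied.
section 4 — Critical Voyage: [the vessel carries dangerous goods? yes] AND [the vessel is a pleasure craft? yes] AND [the vessel is classed with a recognised organisation? yes] → satisfied.
section 6 — Tier V Carrier: Tier III Voyage (section 9)? yes; Provisional Operation (section 7)? yes; Critical Voyage (section 4)? yes — 3 of 3 hold (need ≥2) → satisfied.
section 10 — Provisional Voyage: the vessel does not have a valid load-line certificate? no; the master holds a certificate of competency? no; the vessel is classed with a recognised organisation? yes — 1 of 3 hold (need ≥2) → not satisfied.
section 1 — Class-M Carrier: [the vessel operates only within territorial waters? no] AND [the vessel does not have a valid load-line certificate? no] AND [the vessel is not propelled by mechanical means? no] → not satisfied.
section 2 — Tier II Carrier: [not a Provisional Voyage (section 10)? yes] OR [Class-M Carrier (section 1)? no] → satisfied.
section 5 — Listed Boat: [the vessel is registered under the domestic flag? yes] OR [the vessel is classed with a recognised organisation? yes] → satisfied.
section 11 — Protected Operation: [Listed Boat (section 5)? yes] OR [the vessel is registered under the domestic flag? yes] → satisfied.
section 12 — Primary Boat: [Tier V Carrier (section 6)? yes] AND [Tier II Carrier (section 2)? yes] AND [Protected Operation (section 11)? yes] → satisfied.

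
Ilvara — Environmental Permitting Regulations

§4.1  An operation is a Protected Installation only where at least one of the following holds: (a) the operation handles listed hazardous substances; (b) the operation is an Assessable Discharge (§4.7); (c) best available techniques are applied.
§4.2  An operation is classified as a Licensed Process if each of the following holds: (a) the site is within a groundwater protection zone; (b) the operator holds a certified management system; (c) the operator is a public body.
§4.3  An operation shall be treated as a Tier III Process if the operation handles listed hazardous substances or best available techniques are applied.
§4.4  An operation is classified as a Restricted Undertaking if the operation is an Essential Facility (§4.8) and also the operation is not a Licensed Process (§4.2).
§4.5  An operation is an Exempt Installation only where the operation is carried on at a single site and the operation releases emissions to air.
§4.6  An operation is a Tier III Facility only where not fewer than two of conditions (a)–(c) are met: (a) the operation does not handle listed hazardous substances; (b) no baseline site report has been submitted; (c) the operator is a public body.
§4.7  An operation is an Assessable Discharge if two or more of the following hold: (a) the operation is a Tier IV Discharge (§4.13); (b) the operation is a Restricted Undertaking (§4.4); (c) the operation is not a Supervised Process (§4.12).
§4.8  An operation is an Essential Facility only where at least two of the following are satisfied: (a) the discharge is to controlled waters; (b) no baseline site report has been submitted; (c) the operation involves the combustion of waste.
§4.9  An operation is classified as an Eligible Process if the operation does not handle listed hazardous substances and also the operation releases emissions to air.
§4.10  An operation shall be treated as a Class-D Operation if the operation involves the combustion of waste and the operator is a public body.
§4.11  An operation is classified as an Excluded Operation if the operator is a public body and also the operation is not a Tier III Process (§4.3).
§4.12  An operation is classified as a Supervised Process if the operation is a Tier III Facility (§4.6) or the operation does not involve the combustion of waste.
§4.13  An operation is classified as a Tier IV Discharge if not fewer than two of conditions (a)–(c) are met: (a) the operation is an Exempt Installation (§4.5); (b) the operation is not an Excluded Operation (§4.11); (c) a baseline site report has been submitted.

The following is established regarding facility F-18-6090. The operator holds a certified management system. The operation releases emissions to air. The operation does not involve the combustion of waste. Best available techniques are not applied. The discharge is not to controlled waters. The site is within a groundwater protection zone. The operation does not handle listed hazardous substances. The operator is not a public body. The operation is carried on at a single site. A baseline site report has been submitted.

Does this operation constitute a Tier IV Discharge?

§4.5 — Exempt Installation: [the operation is carried on at a single site? yes] AND [the operation releases emissions to air? yes] → satisfied.
§4.3 — Tier III Process: [the operation handles listed hazardous substances? no] OR [best available techniques are applied? no] → not satisfied.
§4.11 — Excluded Operation: [the operator is a public body? no] AND [not a Tier III Process (§4.3)? yes] → not satisfied.
§4.13 — Tier IV Discharge: Exempt Installation (§4.5)? yes; not an Excluded Operation (§4.11)? yes; a baseline site report has been submitted? yes — 3 of 3 hold (need ≥2) → satisfied.

Yes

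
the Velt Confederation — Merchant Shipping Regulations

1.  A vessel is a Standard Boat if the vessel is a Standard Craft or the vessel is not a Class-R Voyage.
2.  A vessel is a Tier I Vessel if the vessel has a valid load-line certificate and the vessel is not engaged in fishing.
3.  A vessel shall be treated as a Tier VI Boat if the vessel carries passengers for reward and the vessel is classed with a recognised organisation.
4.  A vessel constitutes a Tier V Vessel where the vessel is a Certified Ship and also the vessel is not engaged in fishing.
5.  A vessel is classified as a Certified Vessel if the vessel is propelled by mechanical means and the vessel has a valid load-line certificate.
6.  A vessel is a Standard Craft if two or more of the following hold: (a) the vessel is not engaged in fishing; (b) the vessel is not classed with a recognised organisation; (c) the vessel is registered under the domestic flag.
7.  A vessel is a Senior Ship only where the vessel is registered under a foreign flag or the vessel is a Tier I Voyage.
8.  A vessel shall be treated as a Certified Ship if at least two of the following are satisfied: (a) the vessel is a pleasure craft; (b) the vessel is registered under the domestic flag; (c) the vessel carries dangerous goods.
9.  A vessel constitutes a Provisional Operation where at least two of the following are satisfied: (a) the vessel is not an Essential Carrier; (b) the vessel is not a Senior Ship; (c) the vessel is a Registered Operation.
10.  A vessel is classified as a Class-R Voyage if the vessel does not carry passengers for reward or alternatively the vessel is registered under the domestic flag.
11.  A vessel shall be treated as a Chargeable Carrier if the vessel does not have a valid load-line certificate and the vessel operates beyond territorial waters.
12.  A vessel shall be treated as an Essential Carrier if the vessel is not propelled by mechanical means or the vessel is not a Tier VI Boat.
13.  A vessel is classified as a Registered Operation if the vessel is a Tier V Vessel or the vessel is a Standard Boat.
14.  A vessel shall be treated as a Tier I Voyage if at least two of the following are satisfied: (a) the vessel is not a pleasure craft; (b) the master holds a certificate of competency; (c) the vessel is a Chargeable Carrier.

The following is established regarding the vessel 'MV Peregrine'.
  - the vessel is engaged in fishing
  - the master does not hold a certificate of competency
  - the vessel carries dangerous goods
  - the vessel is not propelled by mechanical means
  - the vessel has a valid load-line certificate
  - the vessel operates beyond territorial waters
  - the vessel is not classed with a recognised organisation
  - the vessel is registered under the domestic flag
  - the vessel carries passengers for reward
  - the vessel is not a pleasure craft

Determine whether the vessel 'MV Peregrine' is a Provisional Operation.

Yes

Under paragraph 3: the vessel carries passengers for reward? yes; and the vessel is classed with a recognised organisation? no. So the vessel is not a Tier VI Boat.
Under paragraph 12: the vessel is not propelled by mechanical means? yes; or not a Tier VI Boat (paragraph 3)? yes. So the vessel is an Essential Carrier.
Under paragraph 11: the vessel does not have a valid load-line certificate? no; and the vessel operates beyond territorial waters? yes. So the vessel is not a Chargeable Carrier.
Under paragraph 14: the vessel is not a pleasure craft? yes; the master holds a certificate of competency? no; Chargeable Carrier (paragraph 11)? no — 1 of 3 hold (need ≥2) → not satisfied.
Under paragraph 7: the vessel is registered under a foreign flag? no; or Tier I Voyage (paragraph 14)? no. So the vessel is not a Senior Ship.
Under paragraph 8: the vessel is a pleasure craft? no; the vessel is registered under the domestic flag? yes; the vessel carries dangerous goods? yes — 2 of 3 hold (need ≥2) → satisfied.
Under paragraph 4: Certified Ship (paragraph 8)? yes; and the vessel is not engaged in fishing? no. So the vessel is not a Tier V Vessel.
Under paragraph 6: the vessel is not engaged in fishing? no; the vessel is not classed with a recognised organisation? yes; the vessel is registered under the domestic flag? yes — 2 of 3 hold (need ≥2) → satisfied.
Under paragraph 10: the vessel does not carry passengers for reward? no; or the vessel is registered under the domestic flag? yes. So the vessel is a Class-R Voyage.
Under paragraph 1: Standard Craft (paragraph 6)? yes; or not a Class-R Voyage (paragraph 10)? no. So the vessel is a Standard Boat.
Under paragraph 13: Tier V Vessel (paragraph 4)? no; or Standard Boat (paragraph 1)? yes. So the vessel is a Registered Operation.
Under paragraph 9: not an Essential Carrier (paragraph 12)? no; not a Senior Ship (paragraph 7)? yes; Registered Operation (paragraph 13)? yes — 2 of 3 hold (need ≥2) → satisfied.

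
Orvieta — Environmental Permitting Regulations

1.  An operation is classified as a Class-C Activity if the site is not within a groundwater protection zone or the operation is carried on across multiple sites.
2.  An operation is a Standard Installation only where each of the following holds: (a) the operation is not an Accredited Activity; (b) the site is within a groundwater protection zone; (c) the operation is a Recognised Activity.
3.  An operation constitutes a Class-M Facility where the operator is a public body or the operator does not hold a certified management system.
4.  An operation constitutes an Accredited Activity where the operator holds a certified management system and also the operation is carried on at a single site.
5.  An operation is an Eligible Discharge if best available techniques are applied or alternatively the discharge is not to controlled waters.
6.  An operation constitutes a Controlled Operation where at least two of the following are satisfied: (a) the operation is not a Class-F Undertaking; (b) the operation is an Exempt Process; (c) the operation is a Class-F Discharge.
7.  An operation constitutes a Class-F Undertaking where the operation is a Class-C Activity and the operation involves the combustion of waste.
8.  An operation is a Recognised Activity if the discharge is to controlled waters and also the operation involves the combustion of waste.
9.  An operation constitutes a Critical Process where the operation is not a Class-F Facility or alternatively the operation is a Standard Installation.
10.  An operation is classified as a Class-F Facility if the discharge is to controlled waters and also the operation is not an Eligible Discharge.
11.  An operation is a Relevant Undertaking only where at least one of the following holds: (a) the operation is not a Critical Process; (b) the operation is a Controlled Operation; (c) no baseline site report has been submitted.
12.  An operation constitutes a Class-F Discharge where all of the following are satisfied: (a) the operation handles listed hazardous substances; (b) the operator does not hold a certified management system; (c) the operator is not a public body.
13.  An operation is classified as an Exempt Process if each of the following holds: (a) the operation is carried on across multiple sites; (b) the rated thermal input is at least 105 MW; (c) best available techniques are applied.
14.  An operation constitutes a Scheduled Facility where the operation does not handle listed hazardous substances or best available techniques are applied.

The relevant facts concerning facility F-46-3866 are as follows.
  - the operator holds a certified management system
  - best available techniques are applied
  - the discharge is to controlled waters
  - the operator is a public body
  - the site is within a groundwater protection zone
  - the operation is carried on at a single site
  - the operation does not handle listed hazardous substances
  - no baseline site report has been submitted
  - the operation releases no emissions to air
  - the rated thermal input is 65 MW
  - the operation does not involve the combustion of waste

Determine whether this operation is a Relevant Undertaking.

paragraph 5 — Eligible Discharge: [best available techniques are applied? yes] OR [the discharge is not to controlled waters? no] → satisfied.
paragraph 10 — Class-F Facility: [the discharge is to controlled waters? yes] AND [not an Eligible Discharge (paragraph 5)? no] → not satisfied.
paragraph 4 — Accredited Activity: [the operator holds a certified management system? yes] AND [the operation is carried on at a single site? yes] → satisfied.
paragraph 8 — Recognised Activity: [the discharge is to controlled waters? yes] AND [the operation involves the combustion of waste? no] → not satisfied.
paragraph 2 — Standard Installation: [not an Accredited Activity (paragraph 4)? no] AND [the site is within a groundwater protection zone? yes] AND [Recognised Activity (paragraph 8)? no] → not satisfied.
paragraph 9 — Critical Process: [not a Class-F Facility (paragraph 10)? yes] OR [Standard Installation (paragraph 2)? no] → satisfied.
paragraph 1 — Class-C Activity: [the site is not within a groundwater protection zone? no] OR [the operation is carried on across multiple sites? no] → not satisfied.
paragraph 7 — Class-F Undertaking: [Class-C Activity (paragraph 1)? no] AND [the operation involves the combustion of waste? no] → not satisfied.
paragraph 13 — Exempt Process: [the operation is carried on across multiple sites? no] AND [rated thermal input: 65 MW ≥ 105 MW? no] AND [best available techniques are applied? yes] → not satisfied.
paragraph 12 — Class-F Discharge: [the operation handles listed hazardous substances? no] AND [the operator does not hold a certified management system? no] AND [the operator is not a public body? no] → not satisfied.
paragraph 6 — Controlled Operation: not a Class-F Undertaking (paragraph 7)? yes; Exempt Process (paragraph 13)? no; Class-F Discharge (paragraph 12)? no — 1 of 3 hold (need ≥2) → not satisfied.
paragraph 11 — Relevant Undertaking: [not a Critical Process (paragraph 9)? no] OR [Controlled Operation (paragraph 6)? no] OR [no baseline site report has been submitted? yes] → satisfied.

Yes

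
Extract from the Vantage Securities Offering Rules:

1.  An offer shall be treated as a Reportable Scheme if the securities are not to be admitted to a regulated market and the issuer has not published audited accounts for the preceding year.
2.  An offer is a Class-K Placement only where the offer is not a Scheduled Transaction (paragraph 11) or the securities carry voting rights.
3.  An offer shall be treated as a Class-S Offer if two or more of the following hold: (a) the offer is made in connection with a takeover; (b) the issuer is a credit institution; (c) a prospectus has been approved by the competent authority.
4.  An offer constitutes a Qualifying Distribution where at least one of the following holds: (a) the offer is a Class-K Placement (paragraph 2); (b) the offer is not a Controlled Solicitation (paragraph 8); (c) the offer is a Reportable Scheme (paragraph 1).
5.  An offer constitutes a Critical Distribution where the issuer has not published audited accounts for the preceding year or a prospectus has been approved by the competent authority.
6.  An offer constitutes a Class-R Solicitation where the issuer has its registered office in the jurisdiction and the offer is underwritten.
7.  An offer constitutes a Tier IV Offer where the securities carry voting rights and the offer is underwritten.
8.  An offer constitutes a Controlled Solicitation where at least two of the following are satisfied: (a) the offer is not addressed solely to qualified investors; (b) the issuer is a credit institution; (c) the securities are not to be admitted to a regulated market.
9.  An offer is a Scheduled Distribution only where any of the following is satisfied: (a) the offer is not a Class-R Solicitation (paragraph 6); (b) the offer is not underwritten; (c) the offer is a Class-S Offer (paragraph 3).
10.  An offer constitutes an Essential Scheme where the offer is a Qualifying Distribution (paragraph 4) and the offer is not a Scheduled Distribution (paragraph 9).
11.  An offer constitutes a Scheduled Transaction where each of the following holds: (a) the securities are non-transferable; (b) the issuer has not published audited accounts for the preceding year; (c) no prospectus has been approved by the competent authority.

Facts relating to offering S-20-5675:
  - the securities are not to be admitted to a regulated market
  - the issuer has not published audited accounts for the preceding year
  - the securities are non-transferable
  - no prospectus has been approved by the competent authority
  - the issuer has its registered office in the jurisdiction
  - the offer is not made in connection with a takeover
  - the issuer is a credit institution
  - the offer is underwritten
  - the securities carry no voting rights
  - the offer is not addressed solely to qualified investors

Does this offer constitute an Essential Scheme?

Yes

Under paragraph 11: the securities are non-transferable? yes; and the issuer has not published audited accounts for the preceding year? yes; and no prospectus has been approved by the competent authority? yes. So the offer is a Scheduled Transaction.
Under paragraph 2: not a Scheduled Transaction (paragraph 11)? no; or the securities carry voting rights? no. So the offer is not a Class-K Placement.
Under paragraph 8: the offer is not addressed solely to qualified investors? yes; the issuer is a credit institution? yes; the securities are not to be admitted to a regulated market? yes — 3 of 3 hold (need ≥2) → satisfied.
Under paragraph 1: the securities are not to be admitted to a regulated market? yes; and the issuer has not published audited accounts for the preceding year? yes. So the offer is a Reportable Scheme.
Under paragraph 4: Class-K Placement (paragraph 2)? no; or not a Controlled Solicitation (paragraph 8)? no; or Reportable Scheme (paragraph 1)? yes. So the offer is a Qualifying Distribution.
Under paragraph 6: the issuer has its registered office in the jurisdiction? yes; and the offer is underwritten? yes. So the offer is a Class-R Solicitation.
Under paragraph 3: the offer is made in connection with a takeover? no; the issuer is a credit institution? yes; a prospectus has been approved by the competent authority? no — 1 of 3 hold (need ≥2) → not satisfied.
Under paragraph 9: not a Class-R Solicitation (paragraph 6)? no; or the offer is not underwritten? no; or Class-S Offer (paragraph 3)? no. So the offer is not a Scheduled Distribution.
Under paragraph 10: Qualifying Distribution (paragraph 4)? yes; and not a Scheduled Distribution (paragraph 9)? yes. So the offer is an Essential Scheme.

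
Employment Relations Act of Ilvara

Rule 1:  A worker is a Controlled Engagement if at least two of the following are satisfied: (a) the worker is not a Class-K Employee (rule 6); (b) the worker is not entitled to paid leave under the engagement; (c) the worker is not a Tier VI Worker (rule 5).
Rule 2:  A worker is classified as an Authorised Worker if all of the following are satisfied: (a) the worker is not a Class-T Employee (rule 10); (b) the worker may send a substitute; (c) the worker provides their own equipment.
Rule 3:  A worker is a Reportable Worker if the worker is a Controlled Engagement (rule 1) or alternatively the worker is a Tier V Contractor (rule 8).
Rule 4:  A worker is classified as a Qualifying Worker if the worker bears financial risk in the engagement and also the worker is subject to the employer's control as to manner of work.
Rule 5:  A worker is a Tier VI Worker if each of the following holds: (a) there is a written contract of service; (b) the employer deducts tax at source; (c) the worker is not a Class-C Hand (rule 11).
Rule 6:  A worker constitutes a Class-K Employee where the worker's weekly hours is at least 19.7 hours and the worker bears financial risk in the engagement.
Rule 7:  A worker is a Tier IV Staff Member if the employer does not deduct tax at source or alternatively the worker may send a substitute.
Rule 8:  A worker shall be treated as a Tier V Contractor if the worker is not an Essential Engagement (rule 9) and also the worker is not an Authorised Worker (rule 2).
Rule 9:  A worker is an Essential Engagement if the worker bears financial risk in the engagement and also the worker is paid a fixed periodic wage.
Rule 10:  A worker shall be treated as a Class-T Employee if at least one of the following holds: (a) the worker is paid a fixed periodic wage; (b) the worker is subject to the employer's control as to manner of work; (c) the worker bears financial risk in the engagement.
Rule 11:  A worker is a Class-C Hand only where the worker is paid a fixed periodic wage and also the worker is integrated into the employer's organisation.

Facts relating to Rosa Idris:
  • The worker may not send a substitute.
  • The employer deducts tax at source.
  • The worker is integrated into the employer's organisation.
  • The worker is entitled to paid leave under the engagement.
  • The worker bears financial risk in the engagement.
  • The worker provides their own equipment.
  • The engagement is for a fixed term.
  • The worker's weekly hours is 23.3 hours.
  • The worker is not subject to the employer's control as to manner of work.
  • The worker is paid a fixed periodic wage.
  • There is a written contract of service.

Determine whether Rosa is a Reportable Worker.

rule 6 — Class-K Employee: [worker's weekly hours: 23.3 hours ≥ 19.7 hours? yes] AND [the worker bears financial risk in the engagement? yes] → satisfied.
rule 11 — Class-C Hand: [the worker is paid a fixed periodic wage? yes] AND [the worker is integrated into the employer's organisation? yes] → satisfied.
rule 5 — Tier VI Worker: [there is a written contract of service? yes] AND [the employer deducts tax at source? yes] AND [not a Class-C Hand (rule 11)? no] → not satisfied.
rule 1 — Controlled Engagement: not a Class-K Employee (rule 6)? no; the worker is not entitled to paid leave under the engagement? no; not a Tier VI Worker (rule 5)? yes — 1 of 3 hold (need ≥2) → not satisfied.
rule 9 — Essential Engagement: [the worker bears financial risk in the engagement? yes] AND [the worker is paid a fixed periodic wage? yes] → satisfied.
rule 10 — Class-T Employee: [the worker is paid a fixed periodic wage? yes] OR [the worker is subject to the employer's control as to manner of work? no] OR [the worker bears financial risk in the engagement? yes] → satisfied.
rule 2 — Authorised Worker: [not a Class-T Employee (rule 10)? no] AND [the worker may send a substitute? no] AND [the worker provides their own equipment? yes] → not satisfied.
rule 8 — Tier V Contractor: [not an Essential Engagement (rule 9)? no] AND [not an Authorised Worker (rule 2)? yes] → not satisfied.
rule 3 — Reportable Worker: [Controlled Engagement (rule 1)? no] OR [Tier V Contractor (rule 8)? no] → not satisfied.

No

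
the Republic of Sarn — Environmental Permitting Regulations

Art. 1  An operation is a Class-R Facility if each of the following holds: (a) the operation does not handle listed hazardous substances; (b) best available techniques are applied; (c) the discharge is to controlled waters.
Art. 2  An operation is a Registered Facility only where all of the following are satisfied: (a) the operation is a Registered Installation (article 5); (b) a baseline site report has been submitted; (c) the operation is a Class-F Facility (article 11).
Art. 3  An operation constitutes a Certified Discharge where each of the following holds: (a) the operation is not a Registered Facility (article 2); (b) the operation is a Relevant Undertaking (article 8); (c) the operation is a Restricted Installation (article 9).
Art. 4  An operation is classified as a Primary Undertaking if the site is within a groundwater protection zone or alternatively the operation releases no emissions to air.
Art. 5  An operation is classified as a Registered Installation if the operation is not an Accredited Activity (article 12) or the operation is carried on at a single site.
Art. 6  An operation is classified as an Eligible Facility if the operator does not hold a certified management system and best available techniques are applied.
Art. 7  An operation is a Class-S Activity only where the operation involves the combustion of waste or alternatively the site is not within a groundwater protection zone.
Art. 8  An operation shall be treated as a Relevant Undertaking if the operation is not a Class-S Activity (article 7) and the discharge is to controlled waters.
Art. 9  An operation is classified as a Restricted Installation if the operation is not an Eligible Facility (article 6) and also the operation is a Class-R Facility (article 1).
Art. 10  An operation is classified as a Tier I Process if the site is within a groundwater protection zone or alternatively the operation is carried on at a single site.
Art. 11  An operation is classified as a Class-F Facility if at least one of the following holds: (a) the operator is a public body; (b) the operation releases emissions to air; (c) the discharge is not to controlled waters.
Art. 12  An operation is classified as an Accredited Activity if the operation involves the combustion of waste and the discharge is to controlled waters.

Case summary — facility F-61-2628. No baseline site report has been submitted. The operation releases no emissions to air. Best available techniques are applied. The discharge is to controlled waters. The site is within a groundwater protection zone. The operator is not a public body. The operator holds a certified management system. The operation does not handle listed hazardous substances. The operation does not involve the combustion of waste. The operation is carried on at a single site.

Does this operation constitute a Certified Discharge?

Yes

article 12 — Accredited Activity: [the operation involves the combustion of waste? no] AND [the discharge is to controlled waters? yes] → not satisfied.
article 5 — Registered Installation: [not an Accredited Activity (article 12)? yes] OR [the operation is carried on at a single site? yes] → satisfied.
article 11 — Class-F Facility: [the operator is a public body? no] OR [the operation releases emissions to air? no] OR [the discharge is not to controlled waters? no] → not satisfied.
article 2 — Registered Facility: [Registered Installation (article 5)? yes] AND [a baseline site report has been submitted? no] AND [Class-F Facility (article 11)? no] → not satisfied.
article 7 — Class-S Activity: [the operation involves the combustion of waste? no] OR [the site is not within a groundwater protection zone? no] → not satisfied.
article 8 — Relevant Undertaking: [not a Class-S Activity (article 7)? yes] AND [the discharge is to controlled waters? yes] → satisfied.
article 6 — Eligible Facility: [the operator does not hold a certified management system? no] AND [best available techniques are applied? yes] → not satisfied.
article 1 — Class-R Facility: [the operation does not handle listed hazardous substances? yes] AND [best available techniques are applied? yes] AND [the discharge is to controlled waters? yes] → satisfied.
article 9 — Restricted Installation: [not an Eligible Facility (article 6)? yes] AND [Class-R Facility (article 1)? yes] → satisfied.
article 3 — Certified Discharge: [not a Registered Facility (article 2)? yes] AND [Relevant Undertaking (article 8)? yes] AND [Restricted Installation (article 9)? yes] → satisfied.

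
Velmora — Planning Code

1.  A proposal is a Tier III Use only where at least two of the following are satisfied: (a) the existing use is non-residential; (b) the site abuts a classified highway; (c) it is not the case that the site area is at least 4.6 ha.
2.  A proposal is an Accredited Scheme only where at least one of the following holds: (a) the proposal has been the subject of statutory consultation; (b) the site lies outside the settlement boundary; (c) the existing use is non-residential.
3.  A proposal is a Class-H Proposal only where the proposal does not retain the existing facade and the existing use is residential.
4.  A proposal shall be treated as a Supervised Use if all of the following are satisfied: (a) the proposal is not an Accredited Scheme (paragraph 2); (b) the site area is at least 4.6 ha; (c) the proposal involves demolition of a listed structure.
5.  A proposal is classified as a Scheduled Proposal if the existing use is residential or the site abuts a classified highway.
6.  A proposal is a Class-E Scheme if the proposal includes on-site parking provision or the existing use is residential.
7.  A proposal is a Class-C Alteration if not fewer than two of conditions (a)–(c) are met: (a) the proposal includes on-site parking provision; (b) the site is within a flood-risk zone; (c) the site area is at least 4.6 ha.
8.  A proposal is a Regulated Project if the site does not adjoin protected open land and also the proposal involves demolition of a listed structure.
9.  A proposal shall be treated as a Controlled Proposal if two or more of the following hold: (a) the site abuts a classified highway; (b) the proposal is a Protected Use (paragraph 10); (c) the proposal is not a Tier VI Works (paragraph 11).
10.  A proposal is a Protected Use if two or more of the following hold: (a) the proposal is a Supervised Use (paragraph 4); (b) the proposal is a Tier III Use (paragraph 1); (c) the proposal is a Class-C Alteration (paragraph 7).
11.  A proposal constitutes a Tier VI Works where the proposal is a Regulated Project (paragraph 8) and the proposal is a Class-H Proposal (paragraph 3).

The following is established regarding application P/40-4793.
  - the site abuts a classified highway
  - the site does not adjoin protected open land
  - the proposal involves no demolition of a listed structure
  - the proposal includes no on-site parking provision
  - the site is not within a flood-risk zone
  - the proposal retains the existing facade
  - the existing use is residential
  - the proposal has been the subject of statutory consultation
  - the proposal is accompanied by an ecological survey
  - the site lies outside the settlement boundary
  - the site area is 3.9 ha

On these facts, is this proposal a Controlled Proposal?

paragraph 2 — Accredited Scheme: [the proposal has been the subject of statutory consultation? yes] OR [the site lies outside the settlement boundary? yes] OR [the existing use is non-residential? no] → satisfied.
paragraph 4 — Supervised Use: [not an Accredited Scheme (paragraph 2)? no] AND [site area: 3.9 ha ≥ 4.6 ha? no] AND [the proposal involves demolition of a listed structure? no] → not satisfied.
paragraph 1 — Tier III Use: the existing use is non-residential? no; the site abuts a classified highway? yes; site area: 3.9 ha ≥ 4.6 ha? no, so negated condition yes — 2 of 3 hold (need ≥2) → satisfied.
paragraph 7 — Class-C Alteration: the proposal includes on-site parking provision? no; the site is within a flood-risk zone? no; site area: 3.9 ha ≥ 4.6 ha? no — 0 of 3 hold (need ≥2) → not satisfied.
paragraph 10 — Protected Use: Supervised Use (paragraph 4)? no; Tier III Use (paragraph 1)? yes; Class-C Alteration (paragraph 7)? no — 1 of 3 hold (need ≥2) → not satisfied.
paragraph 8 — Regulated Project: [the site does not adjoin protected open land? yes] AND [the proposal involves demolition of a listed structure? no] → not satisfied.
paragraph 3 — Class-H Proposal: [the proposal does not retain the existing facade? no] AND [the existing use is residential? yes] → not satisfied.
paragraph 11 — Tier VI Works: [Regulated Project (paragraph 8)? no] AND [Class-H Proposal (paragraph 3)? no] → not satisfied.
paragraph 9 — Controlled Proposal: the site abuts a classified highway? yes; Protected Use (paragraph 10)? no; not a Tier VI Works (paragraph 11)? yes — 2 of 3 hold (need ≥2) → satisfied.

Yes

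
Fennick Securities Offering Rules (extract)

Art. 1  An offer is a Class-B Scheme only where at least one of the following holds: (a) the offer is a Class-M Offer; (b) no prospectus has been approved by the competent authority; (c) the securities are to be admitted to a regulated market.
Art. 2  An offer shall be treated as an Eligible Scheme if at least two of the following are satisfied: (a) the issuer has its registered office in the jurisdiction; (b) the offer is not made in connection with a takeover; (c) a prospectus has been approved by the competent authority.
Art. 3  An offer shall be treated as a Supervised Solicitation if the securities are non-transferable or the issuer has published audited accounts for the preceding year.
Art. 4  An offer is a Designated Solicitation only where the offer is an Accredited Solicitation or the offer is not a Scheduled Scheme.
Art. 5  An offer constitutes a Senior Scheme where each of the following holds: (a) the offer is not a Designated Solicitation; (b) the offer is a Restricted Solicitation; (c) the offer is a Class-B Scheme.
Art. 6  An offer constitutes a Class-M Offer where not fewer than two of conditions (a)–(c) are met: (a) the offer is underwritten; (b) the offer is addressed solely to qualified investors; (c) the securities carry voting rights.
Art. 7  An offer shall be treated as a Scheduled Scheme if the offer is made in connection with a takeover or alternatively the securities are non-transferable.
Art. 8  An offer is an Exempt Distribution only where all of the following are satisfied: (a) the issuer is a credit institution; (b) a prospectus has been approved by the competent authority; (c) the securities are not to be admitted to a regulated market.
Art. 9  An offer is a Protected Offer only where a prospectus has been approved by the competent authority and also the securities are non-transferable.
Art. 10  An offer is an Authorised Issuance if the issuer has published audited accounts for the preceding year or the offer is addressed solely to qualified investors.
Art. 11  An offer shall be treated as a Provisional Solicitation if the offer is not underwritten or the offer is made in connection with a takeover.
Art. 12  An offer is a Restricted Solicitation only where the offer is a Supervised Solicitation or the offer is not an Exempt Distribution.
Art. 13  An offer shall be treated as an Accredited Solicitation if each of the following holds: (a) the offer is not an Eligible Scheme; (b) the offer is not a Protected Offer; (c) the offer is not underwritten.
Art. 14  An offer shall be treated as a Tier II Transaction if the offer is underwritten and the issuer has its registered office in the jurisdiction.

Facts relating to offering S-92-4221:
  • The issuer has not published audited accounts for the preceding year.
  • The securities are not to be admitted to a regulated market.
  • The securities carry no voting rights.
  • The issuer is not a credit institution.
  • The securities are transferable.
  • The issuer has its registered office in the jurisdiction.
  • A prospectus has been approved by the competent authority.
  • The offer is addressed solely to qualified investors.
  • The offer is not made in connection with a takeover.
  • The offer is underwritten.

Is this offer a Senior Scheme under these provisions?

article 2 — Eligible Scheme: the issuer has its registered office in the jurisdiction? yes; the offer is not made in connection with a takeover? yes; a prospectus has been approved by the competent authority? yes — 3 of 3 hold (need ≥2) → satisfied.
article 9 — Protected Offer: [a prospectus has been approved by the competent authority? yes] AND [the securities are non-transferable? no] → not satisfied.
article 13 — Accredited Solicitation: [not an Eligible Scheme (article 2)? no] AND [not a Protected Offer (article 9)? yes] AND [the offer is not underwritten? no] → not satisfied.
article 7 — Scheduled Scheme: [the offer is made in connection with a takeover? no] OR [the securities are non-transferable? no] → not satisfied.
article 4 — Designated Solicitation: [Accredited Solicitation (article 13)? no] OR [not a Scheduled Scheme (article 7)? yes] → satisfied.
article 3 — Supervised Solicitation: [the securities are non-transferable? no] OR [the issuer has published audited accounts for the preceding year? no] → not satisfied.
article 8 — Exempt Distribution: [the issuer is a credit institution? no] AND [a prospectus has been approved by the competent authority? yes] AND [the securities are not to be admitted to a regulated market? yes] → not satisfied.
article 12 — Restricted Solicitation: [Supervised Solicitation (article 3)? no] OR [not an Exempt Distribution (article 8)? yes] → satisfied.
article 6 — Class-M Offer: the offer is underwritten? yes; the offer is addressed solely to qualified investors? yes; the securities carry voting rights? no — 2 of 3 hold (need ≥2) → satisfied.
article 1 — Class-B Scheme: [Class-M Offer (article 6)? yes] OR [no prospectus has been approved by the competent authority? no] OR [the securities are to be admitted to a regulated market? no] → satisfied.
article 5 — Senior Scheme: [not a Designated Solicitation (article 4)? no] AND [Restricted Solicitation (article 12)? yes] AND [Class-B Scheme (article 1)? yes] → not satisfied.

No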